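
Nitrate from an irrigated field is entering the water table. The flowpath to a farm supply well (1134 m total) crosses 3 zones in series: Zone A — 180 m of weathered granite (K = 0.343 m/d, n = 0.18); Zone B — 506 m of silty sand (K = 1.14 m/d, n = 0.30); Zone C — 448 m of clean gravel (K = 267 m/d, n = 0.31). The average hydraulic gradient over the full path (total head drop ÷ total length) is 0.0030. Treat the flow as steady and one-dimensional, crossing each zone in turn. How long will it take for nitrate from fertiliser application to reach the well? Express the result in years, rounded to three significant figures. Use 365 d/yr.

252 years

Continuity: the same q passes through each zone, so ΔH = q·Σ(L_j/K_j) — the zones act as resistances in series.
Σ(L/K) = 180/0.343 + 506/1.14 + 448/267 = 524.8 + 443.9 + 1.678 = 970.3 d
K_eq = L_total / Σ(L/K) = 1134 / 970.3 = 1.169 m/d
q = K_eq · i = 1.169 × 0.0030 = 0.003506 m/d (same in every zone)
Zone A: v = q/n = 0.003506/0.18 = 0.01948 m/d → t_A = 180/0.01948 = 9241 d
Zone B: v = q/n = 0.003506/0.30 = 0.01169 m/d → t_B = 506/0.01169 = 43300 d
Zone C: v = q/n = 0.003506/0.31 = 0.01131 m/d → t_C = 448/0.01131 = 39610 d
Total t = 9241 + 43300 + 39610 = 92150 d
   = 92150 / 365 = 252 yr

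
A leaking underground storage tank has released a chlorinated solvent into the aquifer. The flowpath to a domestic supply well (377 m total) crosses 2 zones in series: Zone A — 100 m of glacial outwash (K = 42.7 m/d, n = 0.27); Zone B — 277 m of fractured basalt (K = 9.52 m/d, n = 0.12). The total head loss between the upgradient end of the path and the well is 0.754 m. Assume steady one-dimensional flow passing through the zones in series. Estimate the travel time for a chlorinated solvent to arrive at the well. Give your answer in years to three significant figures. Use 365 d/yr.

Continuity: the same q passes through each zone, so ΔH = q·Σ(L_j/K_j) — the zones act as resistances in series.
Σ(L/K) = 100/42.7 + 277/9.52 = 2.342 + 29.10 = 31.44 d
q = ΔH / Σ(L/K) = 0.754 / 31.44 = 0.02398 m/d (same in every zone)
Zone A: v = q/n = 0.02398/0.27 = 0.08883 m/d → t_A = 100/0.08883 = 1126 d
Zone B: v = q/n = 0.02398/0.12 = 0.1999 m/d → t_B = 277/0.1999 = 1386 d
Total t = 1126 + 1386 = 2512 d
   = 2512 / 365 = 6.88 yr

6.88 years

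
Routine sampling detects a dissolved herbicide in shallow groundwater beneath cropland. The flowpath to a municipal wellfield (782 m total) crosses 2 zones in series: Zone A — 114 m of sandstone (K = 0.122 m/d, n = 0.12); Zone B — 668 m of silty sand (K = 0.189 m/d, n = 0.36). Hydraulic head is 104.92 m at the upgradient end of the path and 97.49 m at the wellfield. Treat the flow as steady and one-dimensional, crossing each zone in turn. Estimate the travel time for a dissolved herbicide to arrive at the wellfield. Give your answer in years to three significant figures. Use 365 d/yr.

Total head drop ΔH = 104.92 − 97.49 = 7.43 m
Steady 1-D flow in series ⇒ the Darcy flux q is identical in every zone and the zone head losses add (resistances L/K in series).
Σ(L/K) = 114/0.122 + 668/0.189 = 934.4 + 3534 = 4469 d
q = ΔH / Σ(L/K) = 7.43 / 4469 = 0.001663 m/d (same in every zone)
Zone A: v = q/n = 0.001663/0.12 = 0.01386 m/d → t_A = 114/0.01386 = 8228 d
Zone B: v = q/n = 0.001663/0.36 = 0.004618 m/d → t_B = 668/0.004618 = 144600 d
Total t = 8228 + 144600 = 152900 d
   = 152900 / 365 = 419 yr

419 years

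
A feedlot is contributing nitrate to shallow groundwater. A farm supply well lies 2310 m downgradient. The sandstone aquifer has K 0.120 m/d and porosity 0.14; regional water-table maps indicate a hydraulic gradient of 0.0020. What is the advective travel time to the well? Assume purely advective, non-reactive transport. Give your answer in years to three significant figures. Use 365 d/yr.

3690 years

q = Ki = 0.120 × 0.0020 = 2.400e-4 m/d
v = Ki/n = 0.120·0.0020/0.14 = 0.001714 m/d
t = L / v = 2310 / 0.001714 = 1.348e6 d
   = 1.348e6 / 365 = 3690 yr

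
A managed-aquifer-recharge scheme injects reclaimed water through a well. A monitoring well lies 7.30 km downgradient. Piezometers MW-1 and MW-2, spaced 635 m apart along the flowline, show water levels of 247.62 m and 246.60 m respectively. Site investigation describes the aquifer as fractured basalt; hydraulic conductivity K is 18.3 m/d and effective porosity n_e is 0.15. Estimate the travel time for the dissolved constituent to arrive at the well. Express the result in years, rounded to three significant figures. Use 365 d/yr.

Hydraulic gradient i = (247.62 − 246.60) / 635 = 1.02 / 635 = 0.001606
q = Ki = 18.3 × 0.001606 = 0.02940 m/d
Seepage velocity v = q / n = 0.02940 / 0.15 = 0.1960 m/d
L = 7.30 km = 7300 m
t = L / v = 7300 / 0.1960 = 37250 d
   = 37250 / 365 = 102 yr

102 years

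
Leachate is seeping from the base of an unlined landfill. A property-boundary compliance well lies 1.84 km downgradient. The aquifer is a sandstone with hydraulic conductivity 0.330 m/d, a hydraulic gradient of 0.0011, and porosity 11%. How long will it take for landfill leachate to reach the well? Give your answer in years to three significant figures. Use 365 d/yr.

1530 years

Darcy flux q = K·i = 0.330 × 0.0011 = 3.630e-4 m/d
Average linear velocity = 3.630e-4 / 0.11 = 0.003300 m/d
L = 1.84 km = 1840 m
t = L / v = 1840 / 0.003300 = 557600 d
   = 557600 / 365 = 1530 yr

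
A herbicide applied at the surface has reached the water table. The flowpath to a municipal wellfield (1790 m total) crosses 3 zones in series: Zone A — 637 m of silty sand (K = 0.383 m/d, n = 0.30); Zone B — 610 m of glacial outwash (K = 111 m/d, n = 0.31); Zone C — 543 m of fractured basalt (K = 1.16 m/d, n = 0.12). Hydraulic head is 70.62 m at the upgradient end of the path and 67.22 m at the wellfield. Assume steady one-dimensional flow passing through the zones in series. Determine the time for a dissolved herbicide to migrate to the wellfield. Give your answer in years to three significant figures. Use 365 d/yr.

Total head drop ΔH = 70.62 − 67.22 = 3.40 m
Continuity: the same q passes through each zone, so ΔH = q·Σ(L_j/K_j) — the zones act as resistances in series.
Σ(L/K) = 637/0.383 + 610/111 + 543/1.16 = 1663 + 5.495 + 468.1 = 2137 d
q = ΔH / Σ(L/K) = 3.40 / 2137 = 0.001591 m/d (same in every zone)
Zone A: v = q/n = 0.001591/0.30 = 0.005304 m/d → t_A = 637/0.005304 = 120100 d
Zone B: v = q/n = 0.001591/0.31 = 0.005133 m/d → t_B = 610/0.005133 = 118800 d
Zone C: v = q/n = 0.001591/0.12 = 0.01326 m/d → t_C = 543/0.01326 = 40950 d
Total t = 120100 + 118800 + 40950 = 279900 d
   = 279900 / 365 = 767 yr

767 years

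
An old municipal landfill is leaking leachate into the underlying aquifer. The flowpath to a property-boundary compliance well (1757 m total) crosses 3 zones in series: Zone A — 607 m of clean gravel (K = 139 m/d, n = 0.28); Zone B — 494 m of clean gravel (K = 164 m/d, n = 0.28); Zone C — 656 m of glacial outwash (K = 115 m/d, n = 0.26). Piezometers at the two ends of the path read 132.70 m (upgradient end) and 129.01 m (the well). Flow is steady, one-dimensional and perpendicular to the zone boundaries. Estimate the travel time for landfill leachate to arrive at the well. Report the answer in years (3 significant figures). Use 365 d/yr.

Total head drop ΔH = 132.70 − 129.01 = 3.69 m
Steady 1-D flow in series ⇒ the Darcy flux q is identical in every zone and the zone head losses add (resistances L/K in series).
Σ(L/K) = 607/139 + 494/164 + 656/115 = 4.367 + 3.012 + 5.704 = 13.08 d
q = ΔH / Σ(L/K) = 3.69 / 13.08 = 0.2820 m/d (same in every zone)
Zone A: v = q/n = 0.2820/0.28 = 1.007 m/d → t_A = 607/1.007 = 602.6 d
Zone B: v = q/n = 0.2820/0.28 = 1.007 m/d → t_B = 494/1.007 = 490.4 d
Zone C: v = q/n = 0.2820/0.26 = 1.085 m/d → t_C = 656/1.085 = 604.7 d
Total t = 602.6 + 490.4 + 604.7 = 1698 d
   = 1698 / 365 = 4.65 yr

4.65 years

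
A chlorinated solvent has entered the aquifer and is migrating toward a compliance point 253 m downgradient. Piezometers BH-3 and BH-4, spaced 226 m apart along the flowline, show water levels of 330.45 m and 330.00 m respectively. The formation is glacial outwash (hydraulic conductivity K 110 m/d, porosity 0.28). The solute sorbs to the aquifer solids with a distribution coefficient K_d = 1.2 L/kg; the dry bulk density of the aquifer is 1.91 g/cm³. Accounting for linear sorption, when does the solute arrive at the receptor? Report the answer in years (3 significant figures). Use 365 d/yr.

8.14 years

Hydraulic gradient i = (330.45 − 330.00) / 226 = 0.45 / 226 = 0.001991
q = Ki = 110 × 0.001991 = 0.2190 m/d
v = Ki/n = 110·0.001991/0.28 = 0.7822 m/d
Retardation R = 1 + ρ_b·K_d/n = 1 + 1.91×1.2/0.28 = 9.186
Contaminant velocity v_c = v/R = 0.7822/9.186 = 0.08516 m/d
t = L/v_c = 253/0.08516 = 2971 d
   = 2971/365 = 8.14 yr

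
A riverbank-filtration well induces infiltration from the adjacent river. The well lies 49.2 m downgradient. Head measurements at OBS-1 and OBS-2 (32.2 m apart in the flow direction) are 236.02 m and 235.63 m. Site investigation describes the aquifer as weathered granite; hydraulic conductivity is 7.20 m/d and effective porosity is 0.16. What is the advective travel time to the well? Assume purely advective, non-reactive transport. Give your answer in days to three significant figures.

90.3 days

Hydraulic gradient i = (236.02 − 235.63) / 32.2 = 0.39 / 32.2 = 0.01211
Specific discharge q = 7.20 × 0.01211 = 0.08720 m/d
Seepage velocity v = q / n = 0.08720 / 0.16 = 0.5450 m/d
t = L / v = 49.2 / 0.5450 = 90.27 d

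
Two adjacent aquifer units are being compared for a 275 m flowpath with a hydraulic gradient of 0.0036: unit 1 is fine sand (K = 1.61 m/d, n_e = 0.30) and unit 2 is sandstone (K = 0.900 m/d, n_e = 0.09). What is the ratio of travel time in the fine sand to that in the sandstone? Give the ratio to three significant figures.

Unit 1 (fine sand): v = 1.61×0.0036/0.30 = 0.01932 m/d, t = 275/0.01932 = 14230 d
Unit 2 (sandstone): v = 0.900×0.0036/0.09 = 0.03600 m/d, t = 275/0.03600 = 7639 d
t(fine sand) / t(sandstone) = 14230/7639 = 1.86

1.86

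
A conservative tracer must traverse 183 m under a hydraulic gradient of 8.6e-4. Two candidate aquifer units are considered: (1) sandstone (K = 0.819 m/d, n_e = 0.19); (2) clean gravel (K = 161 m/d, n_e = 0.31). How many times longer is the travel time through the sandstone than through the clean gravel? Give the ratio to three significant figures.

Unit 1 (sandstone): v = 0.819×8.6e-4/0.19 = 0.003707 m/d, t = 183/0.003707 = 49370 d
Unit 2 (clean gravel): v = 161×8.6e-4/0.31 = 0.4466 m/d, t = 183/0.4466 = 409.7 d
t(sandstone) / t(clean gravel) = 49370/409.7 = 120

120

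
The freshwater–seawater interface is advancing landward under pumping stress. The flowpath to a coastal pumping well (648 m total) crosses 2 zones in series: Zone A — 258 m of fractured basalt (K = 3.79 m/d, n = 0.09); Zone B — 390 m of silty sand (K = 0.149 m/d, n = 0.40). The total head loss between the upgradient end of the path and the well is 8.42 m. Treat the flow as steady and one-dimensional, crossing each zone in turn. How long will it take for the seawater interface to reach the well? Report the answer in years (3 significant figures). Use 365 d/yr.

157 years

Steady 1-D flow in series ⇒ the Darcy flux q is identical in every zone and the zone head losses add (resistances L/K in series).
Σ(L/K) = 258/3.79 + 390/0.149 = 68.07 + 2617 = 2686 d
q = ΔH / Σ(L/K) = 8.42 / 2686 = 0.003135 m/d (same in every zone)
Zone A: v = q/n = 0.003135/0.09 = 0.03484 m/d → t_A = 258/0.03484 = 7406 d
Zone B: v = q/n = 0.003135/0.40 = 0.007838 m/d → t_B = 390/0.007838 = 49760 d
Total t = 7406 + 49760 = 57160 d
   = 57160 / 365 = 157 yr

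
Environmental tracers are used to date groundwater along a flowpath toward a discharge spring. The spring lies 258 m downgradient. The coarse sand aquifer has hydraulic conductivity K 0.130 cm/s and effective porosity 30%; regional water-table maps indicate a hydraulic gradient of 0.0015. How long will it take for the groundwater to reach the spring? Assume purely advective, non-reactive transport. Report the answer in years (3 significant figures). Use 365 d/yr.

1.26 years

K = 0.130 cm/s × 864 = 112.3 m/d
Specific discharge q = 112.3 × 0.0015 = 0.1685 m/d
Average linear velocity = 0.1685 / 0.30 = 0.5616 m/d
t = L / v = 258 / 0.5616 = 459.4 d
   = 459.4 / 365 = 1.26 yr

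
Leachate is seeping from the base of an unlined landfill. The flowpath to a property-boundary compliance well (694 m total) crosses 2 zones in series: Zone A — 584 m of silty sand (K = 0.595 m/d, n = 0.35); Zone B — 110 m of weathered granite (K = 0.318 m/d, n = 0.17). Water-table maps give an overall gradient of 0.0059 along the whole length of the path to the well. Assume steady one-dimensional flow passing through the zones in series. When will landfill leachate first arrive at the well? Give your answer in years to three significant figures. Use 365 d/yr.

198 years

Continuity: the same q passes through each zone, so ΔH = q·Σ(L_j/K_j) — the zones act as resistances in series.
Σ(L/K) = 584/0.595 + 110/0.318 = 981.5 + 345.9 = 1327 d
K_eq = L_total / Σ(L/K) = 694 / 1327 = 0.5228 m/d
q = K_eq · i = 0.5228 × 0.0059 = 0.003085 m/d (same in every zone)
Zone A: v = q/n = 0.003085/0.35 = 0.008813 m/d → t_A = 584/0.008813 = 66260 d
Zone B: v = q/n = 0.003085/0.17 = 0.01814 m/d → t_B = 110/0.01814 = 6062 d
Total t = 66260 + 6062 = 72330 d
   = 72330 / 365 = 198 yr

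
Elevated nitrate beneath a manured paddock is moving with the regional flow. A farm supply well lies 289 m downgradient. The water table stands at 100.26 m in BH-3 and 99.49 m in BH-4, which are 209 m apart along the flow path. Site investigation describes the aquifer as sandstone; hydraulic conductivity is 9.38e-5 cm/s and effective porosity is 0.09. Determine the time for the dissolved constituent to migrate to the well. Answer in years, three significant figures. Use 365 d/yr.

Hydraulic gradient i = (100.26 − 99.49) / 209 = 0.77 / 209 = 0.003684
K = 9.38e-5 cm/s × 864 = 0.08104 m/d
q = Ki = 0.08104 × 0.003684 = 2.986e-4 m/d
Average linear velocity = 2.986e-4 / 0.09 = 0.003318 m/d
t = L / v = 289 / 0.003318 = 87110 d
   = 87110 / 365 = 239 yr

239 years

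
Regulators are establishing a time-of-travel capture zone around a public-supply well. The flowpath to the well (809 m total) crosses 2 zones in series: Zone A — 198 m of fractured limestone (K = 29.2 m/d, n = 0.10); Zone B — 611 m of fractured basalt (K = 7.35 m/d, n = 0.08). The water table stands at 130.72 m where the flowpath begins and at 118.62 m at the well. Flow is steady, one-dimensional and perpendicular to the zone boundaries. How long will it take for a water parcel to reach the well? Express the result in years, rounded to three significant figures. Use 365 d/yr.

1.40 years

Total head drop ΔH = 130.72 − 118.62 = 12.10 m
Steady 1-D flow in series ⇒ the Darcy flux q is identical in every zone and the zone head losses add (resistances L/K in series).
Σ(L/K) = 198/29.2 + 611/7.35 = 6.781 + 83.13 = 89.91 d
q = ΔH / Σ(L/K) = 12.10 / 89.91 = 0.1346 m/d (same in every zone)
Zone A: v = q/n = 0.1346/0.10 = 1.346 m/d → t_A = 198/1.346 = 147.1 d
Zone B: v = q/n = 0.1346/0.08 = 1.682 m/d → t_B = 611/1.682 = 363.2 d
Total t = 147.1 + 363.2 = 510.3 d
   = 510.3 / 365 = 1.40 yr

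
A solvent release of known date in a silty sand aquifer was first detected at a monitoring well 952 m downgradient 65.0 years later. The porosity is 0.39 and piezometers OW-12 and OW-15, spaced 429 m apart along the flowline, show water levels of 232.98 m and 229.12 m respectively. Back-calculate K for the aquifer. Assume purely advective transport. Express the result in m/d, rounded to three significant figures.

Hydraulic gradient i = (232.98 − 229.12) / 429 = 3.86 / 429 = 0.008998
t = 65.0 years = 23730 d
v = L / t = 952 / 23730 = 0.04013 m/d
K = v · n / i = 0.04013 × 0.39 / 0.008998 = 1.74 m/d

1.74 m/d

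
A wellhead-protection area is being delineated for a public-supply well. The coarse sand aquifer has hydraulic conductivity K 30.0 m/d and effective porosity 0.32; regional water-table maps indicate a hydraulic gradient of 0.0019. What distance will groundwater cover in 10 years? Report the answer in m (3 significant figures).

q = Ki = 30.0 × 0.0019 = 0.05700 m/d
Seepage velocity v = q / n = 0.05700 / 0.32 = 0.1781 m/d
T = 10 yr × 365 = 3650 d
L = v × T = 0.1781 × 3650 = 650.2 m

650 m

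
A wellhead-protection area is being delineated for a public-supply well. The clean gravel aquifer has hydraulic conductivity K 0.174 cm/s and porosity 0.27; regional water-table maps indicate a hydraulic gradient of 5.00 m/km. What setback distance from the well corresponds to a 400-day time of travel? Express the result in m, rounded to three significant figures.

K = 0.174 cm/s × 864 = 150.3 m/d
Darcy flux q = K·i = 150.3 × 0.0050 = 0.7517 m/d
v_s = q/n_e = 0.7517/0.27 = 2.784 m/d
L = v × T = 2.784 × 400 = 1114 m

1110 m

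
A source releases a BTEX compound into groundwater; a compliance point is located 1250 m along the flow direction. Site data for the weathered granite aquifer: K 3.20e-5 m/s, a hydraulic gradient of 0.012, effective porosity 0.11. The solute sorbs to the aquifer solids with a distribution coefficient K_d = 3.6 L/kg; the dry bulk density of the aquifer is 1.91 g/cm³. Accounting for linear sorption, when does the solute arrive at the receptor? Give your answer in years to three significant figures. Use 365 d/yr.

K = 3.20e-5 m/s × 86400 s/d = 2.765 m/d
q = Ki = 2.765 × 0.012 = 0.03318 m/d
v_s = q/n_e = 0.03318/0.11 = 0.3016 m/d
Retardation R = 1 + ρ_b·K_d/n = 1 + 1.91×3.6/0.11 = 63.51
Contaminant velocity v_c = v/R = 0.3016/63.51 = 0.004749 m/d
t = L/v_c = 1250/0.004749 = 263200 d
   = 263200/365 = 721 yr

721 years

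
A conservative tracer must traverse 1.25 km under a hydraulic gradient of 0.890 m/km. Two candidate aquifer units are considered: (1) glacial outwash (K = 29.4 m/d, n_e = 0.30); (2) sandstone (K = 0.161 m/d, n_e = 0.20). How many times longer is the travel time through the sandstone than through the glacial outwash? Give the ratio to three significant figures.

122

Unit 1 (glacial outwash): v = 29.4×8.9e-4/0.30 = 0.08722 m/d, t = 1250/0.08722 = 14330 d
Unit 2 (sandstone): v = 0.161×8.9e-4/0.20 = 7.164e-4 m/d, t = 1250/7.164e-4 = 1.745e6 d
t(sandstone) / t(glacial outwash) = 1.745e6/14330 = 122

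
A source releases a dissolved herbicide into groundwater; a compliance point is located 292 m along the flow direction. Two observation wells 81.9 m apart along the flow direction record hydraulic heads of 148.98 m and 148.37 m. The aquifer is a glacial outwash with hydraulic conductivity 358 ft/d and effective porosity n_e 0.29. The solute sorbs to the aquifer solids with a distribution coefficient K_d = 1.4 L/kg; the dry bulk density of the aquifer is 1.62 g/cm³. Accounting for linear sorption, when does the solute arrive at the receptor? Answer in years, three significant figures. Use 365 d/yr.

Hydraulic gradient i = (148.98 − 148.37) / 81.9 = 0.61 / 81.9 = 0.007448
K = 358 ft/d × 0.3048 = 109.1 m/d
Specific discharge q = 109.1 × 0.007448 = 0.8127 m/d
v_s = q/n_e = 0.8127/0.29 = 2.803 m/d
Retardation R = 1 + ρ_b·K_d/n = 1 + 1.62×1.4/0.29 = 8.821
Contaminant velocity v_c = v/R = 2.803/8.821 = 0.3177 m/d
t = L/v_c = 292/0.3177 = 919.1 d
   = 919.1/365 = 2.52 yr

2.52 years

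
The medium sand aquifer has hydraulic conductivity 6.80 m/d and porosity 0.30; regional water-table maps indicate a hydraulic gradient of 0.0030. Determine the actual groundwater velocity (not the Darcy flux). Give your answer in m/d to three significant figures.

Darcy flux q = K·i = 6.80 × 0.0030 = 0.02040 m/d
Average linear velocity = 0.02040 / 0.30 = 0.06800 m/d

0.0680 m/d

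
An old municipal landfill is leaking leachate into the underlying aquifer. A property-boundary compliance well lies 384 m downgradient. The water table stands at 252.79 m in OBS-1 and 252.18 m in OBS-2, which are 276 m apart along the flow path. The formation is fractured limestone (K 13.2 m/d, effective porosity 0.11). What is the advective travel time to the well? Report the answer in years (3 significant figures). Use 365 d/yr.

Hydraulic gradient i = (252.79 − 252.18) / 276 = 0.61 / 276 = 0.002210
q = Ki = 13.2 × 0.002210 = 0.02917 m/d
v = Ki/n = 13.2·0.002210/0.11 = 0.2652 m/d
t = L / v = 384 / 0.2652 = 1448 d
   = 1448 / 365 = 3.97 yr

3.97 years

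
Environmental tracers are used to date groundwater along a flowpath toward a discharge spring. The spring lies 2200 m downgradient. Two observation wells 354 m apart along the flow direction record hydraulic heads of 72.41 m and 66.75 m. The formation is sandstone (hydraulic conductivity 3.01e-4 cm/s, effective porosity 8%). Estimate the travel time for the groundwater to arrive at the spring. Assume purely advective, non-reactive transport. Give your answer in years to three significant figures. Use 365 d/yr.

116 years

Hydraulic gradient i = (72.41 − 66.75) / 354 = 5.66 / 354 = 0.01599
K = 3.01e-4 cm/s × 864 = 0.2601 m/d
Darcy flux q = K·i = 0.2601 × 0.01599 = 0.004158 m/d
Average linear velocity = 0.004158 / 0.08 = 0.05198 m/d
t = L / v = 2200 / 0.05198 = 42330 d
   = 42330 / 365 = 116 yr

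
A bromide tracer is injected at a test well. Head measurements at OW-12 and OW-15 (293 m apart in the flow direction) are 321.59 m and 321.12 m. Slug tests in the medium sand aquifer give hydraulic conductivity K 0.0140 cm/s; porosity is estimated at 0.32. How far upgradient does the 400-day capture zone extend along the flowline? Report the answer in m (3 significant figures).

Hydraulic gradient i = (321.59 − 321.12) / 293 = 0.47 / 293 = 0.001604
K = 0.0140 cm/s × 864 = 12.10 m/d
Darcy flux q = K·i = 12.10 × 0.001604 = 0.01940 m/d
v = Ki/n = 12.10·0.001604/0.32 = 0.06063 m/d
L = v × T = 0.06063 × 400 = 24.25 m

24.3 m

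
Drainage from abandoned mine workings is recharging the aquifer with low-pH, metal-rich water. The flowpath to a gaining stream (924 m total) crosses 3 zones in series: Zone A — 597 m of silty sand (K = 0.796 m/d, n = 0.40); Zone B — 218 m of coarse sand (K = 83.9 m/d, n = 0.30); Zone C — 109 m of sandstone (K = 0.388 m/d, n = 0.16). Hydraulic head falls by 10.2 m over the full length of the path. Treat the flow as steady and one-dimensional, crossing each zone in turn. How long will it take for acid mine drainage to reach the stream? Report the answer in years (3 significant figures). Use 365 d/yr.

89.3 years

Continuity: the same q passes through each zone, so ΔH = q·Σ(L_j/K_j) — the zones act as resistances in series.
Σ(L/K) = 597/0.796 + 218/83.9 + 109/0.388 = 750.0 + 2.598 + 280.9 = 1034 d
q = ΔH / Σ(L/K) = 10.2 / 1034 = 0.009869 m/d (same in every zone)
Zone A: v = q/n = 0.009869/0.40 = 0.02467 m/d → t_A = 597/0.02467 = 24200 d
Zone B: v = q/n = 0.009869/0.30 = 0.03290 m/d → t_B = 218/0.03290 = 6627 d
Zone C: v = q/n = 0.009869/0.16 = 0.06168 m/d → t_C = 109/0.06168 = 1767 d
Total t = 24200 + 6627 + 1767 = 32590 d
   = 32590 / 365 = 89.3 yr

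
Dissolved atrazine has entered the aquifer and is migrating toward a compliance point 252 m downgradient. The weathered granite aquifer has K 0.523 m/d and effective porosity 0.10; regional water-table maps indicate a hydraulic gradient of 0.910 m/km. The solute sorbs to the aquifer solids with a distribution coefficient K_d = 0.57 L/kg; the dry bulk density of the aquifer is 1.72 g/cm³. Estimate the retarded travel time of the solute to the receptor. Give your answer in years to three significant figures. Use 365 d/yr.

q = Ki = 0.523 × 9.1e-4 = 4.759e-4 m/d
v = Ki/n = 0.523·9.1e-4/0.10 = 0.004759 m/d
Retardation R = 1 + ρ_b·K_d/n = 1 + 1.72×0.57/0.10 = 10.80
Contaminant velocity v_c = v/R = 0.004759/10.80 = 4.405e-4 m/d
t = L/v_c = 252/4.405e-4 = 572100 d
   = 572100/365 = 1570 yr

1570 years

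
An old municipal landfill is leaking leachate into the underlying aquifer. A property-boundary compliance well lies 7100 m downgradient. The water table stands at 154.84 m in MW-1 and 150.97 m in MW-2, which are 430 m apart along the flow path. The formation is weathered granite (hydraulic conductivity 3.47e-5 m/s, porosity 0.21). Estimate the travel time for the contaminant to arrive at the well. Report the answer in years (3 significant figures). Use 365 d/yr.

Hydraulic gradient i = (154.84 − 150.97) / 430 = 3.87 / 430 = 0.009000
K = 3.47e-5 m/s × 86400 s/d = 2.998 m/d
Darcy flux q = K·i = 2.998 × 0.009000 = 0.02698 m/d
v = Ki/n = 2.998·0.009000/0.21 = 0.1285 m/d
t = L / v = 7100 / 0.1285 = 55260 d
   = 55260 / 365 = 151 yr

151 years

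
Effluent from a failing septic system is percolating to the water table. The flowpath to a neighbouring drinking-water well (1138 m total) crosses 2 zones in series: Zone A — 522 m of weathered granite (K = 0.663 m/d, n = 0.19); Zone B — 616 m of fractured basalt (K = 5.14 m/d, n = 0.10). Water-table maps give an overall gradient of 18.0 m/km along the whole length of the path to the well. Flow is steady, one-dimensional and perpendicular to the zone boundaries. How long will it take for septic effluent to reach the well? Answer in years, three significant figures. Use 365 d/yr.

19.5 years

For zones in series the flux q is common to all zones; the equivalent conductivity is the harmonic (thickness-weighted) mean, K_eq = L_total / Σ(L_j/K_j).
Σ(L/K) = 522/0.663 + 616/5.14 = 787.3 + 119.8 = 907.2 d
K_eq = L_total / Σ(L/K) = 1138 / 907.2 = 1.254 m/d
q = K_eq · i = 1.254 × 0.018 = 0.02258 m/d (same in every zone)
Zone A: v = q/n = 0.02258/0.19 = 0.1188 m/d → t_A = 522/0.1188 = 4392 d
Zone B: v = q/n = 0.02258/0.10 = 0.2258 m/d → t_B = 616/0.2258 = 2728 d
Total t = 4392 + 2728 = 7120 d
   = 7120 / 365 = 19.5 yr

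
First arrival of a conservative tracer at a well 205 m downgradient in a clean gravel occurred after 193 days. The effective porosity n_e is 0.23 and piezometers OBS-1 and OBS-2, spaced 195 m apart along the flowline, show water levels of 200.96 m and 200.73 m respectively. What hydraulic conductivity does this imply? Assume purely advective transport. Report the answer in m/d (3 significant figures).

207 m/d

Hydraulic gradient i = (200.96 − 200.73) / 195 = 0.23 / 195 = 0.001179
v = L / t = 205 / 193 = 1.062 m/d
K = v · n / i = 1.062 × 0.23 / 0.001179 = 207 m/d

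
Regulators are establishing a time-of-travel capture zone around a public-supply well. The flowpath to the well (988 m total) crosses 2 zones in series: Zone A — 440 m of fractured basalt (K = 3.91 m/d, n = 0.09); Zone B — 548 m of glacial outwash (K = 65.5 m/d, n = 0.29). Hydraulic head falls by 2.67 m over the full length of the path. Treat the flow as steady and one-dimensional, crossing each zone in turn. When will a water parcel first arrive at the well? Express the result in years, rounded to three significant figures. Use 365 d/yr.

Continuity: the same q passes through each zone, so ΔH = q·Σ(L_j/K_j) — the zones act as resistances in series.
Σ(L/K) = 440/3.91 + 548/65.5 = 112.5 + 8.366 = 120.9 d
q = ΔH / Σ(L/K) = 2.67 / 120.9 = 0.02208 m/d (same in every zone)
Zone A: v = q/n = 0.02208/0.09 = 0.2454 m/d → t_A = 440/0.2454 = 1793 d
Zone B: v = q/n = 0.02208/0.29 = 0.07615 m/d → t_B = 548/0.07615 = 7196 d
Total t = 1793 + 7196 = 8989 d
   = 8989 / 365 = 24.6 yr

24.6 years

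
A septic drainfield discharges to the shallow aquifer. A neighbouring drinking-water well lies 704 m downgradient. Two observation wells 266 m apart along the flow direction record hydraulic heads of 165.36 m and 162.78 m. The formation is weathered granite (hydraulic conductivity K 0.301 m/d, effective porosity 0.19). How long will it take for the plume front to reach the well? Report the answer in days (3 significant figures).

45800 days

Hydraulic gradient i = (165.36 − 162.78) / 266 = 2.58 / 266 = 0.009699
q = Ki = 0.301 × 0.009699 = 0.002919 m/d
v = Ki/n = 0.301·0.009699/0.19 = 0.01537 m/d
t = L / v = 704 / 0.01537 = 45820 d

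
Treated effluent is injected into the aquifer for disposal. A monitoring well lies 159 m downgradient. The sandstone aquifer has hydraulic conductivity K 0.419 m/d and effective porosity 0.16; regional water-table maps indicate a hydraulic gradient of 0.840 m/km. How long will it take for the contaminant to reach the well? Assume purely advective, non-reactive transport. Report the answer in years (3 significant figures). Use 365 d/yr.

198 years

Darcy flux q = K·i = 0.419 × 8.4e-4 = 3.520e-4 m/d
Average linear velocity = 3.520e-4 / 0.16 = 0.002200 m/d
t = L / v = 159 / 0.002200 = 72280 d
   = 72280 / 365 = 198 yr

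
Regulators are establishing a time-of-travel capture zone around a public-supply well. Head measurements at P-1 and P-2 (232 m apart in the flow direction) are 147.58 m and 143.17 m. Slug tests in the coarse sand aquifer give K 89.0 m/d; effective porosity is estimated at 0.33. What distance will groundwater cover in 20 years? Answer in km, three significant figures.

Hydraulic gradient i = (147.58 − 143.17) / 232 = 4.41 / 232 = 0.01901
Darcy flux q = K·i = 89.0 × 0.01901 = 1.692 m/d
v_s = q/n_e = 1.692/0.33 = 5.127 m/d
T = 20 yr × 365 = 7300 d
L = v × T = 5.127 × 7300 = 37420 m
   = 37.4 km

37.4 km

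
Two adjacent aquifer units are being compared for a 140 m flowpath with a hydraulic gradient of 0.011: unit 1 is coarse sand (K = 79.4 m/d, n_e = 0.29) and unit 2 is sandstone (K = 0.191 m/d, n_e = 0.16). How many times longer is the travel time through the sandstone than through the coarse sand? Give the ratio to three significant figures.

Unit 1 (coarse sand): v = 79.4×0.011/0.29 = 3.012 m/d, t = 140/3.012 = 46.49 d
Unit 2 (sandstone): v = 0.191×0.011/0.16 = 0.01313 m/d, t = 140/0.01313 = 10660 d
t(sandstone) / t(coarse sand) = 10660/46.49 = 229

229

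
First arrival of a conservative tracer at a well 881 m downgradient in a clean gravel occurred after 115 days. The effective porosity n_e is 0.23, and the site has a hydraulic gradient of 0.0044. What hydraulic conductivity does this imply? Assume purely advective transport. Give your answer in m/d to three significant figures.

v = L / t = 881 / 115 = 7.661 m/d
K = v · n / i = 7.661 × 0.23 / 0.0044 = 400 m/d

400 m/d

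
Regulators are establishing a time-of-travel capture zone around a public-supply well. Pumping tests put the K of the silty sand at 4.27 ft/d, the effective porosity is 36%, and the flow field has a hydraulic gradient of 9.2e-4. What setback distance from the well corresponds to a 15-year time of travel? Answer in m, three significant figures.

18.2 m

K = 4.27 ft/d × 0.3048 = 1.301 m/d
q = Ki = 1.301 × 9.2e-4 = 0.001197 m/d
v = Ki/n = 1.301·9.2e-4/0.36 = 0.003326 m/d
T = 15 yr × 365 = 5475 d
L = v × T = 0.003326 × 5475 = 18.21 m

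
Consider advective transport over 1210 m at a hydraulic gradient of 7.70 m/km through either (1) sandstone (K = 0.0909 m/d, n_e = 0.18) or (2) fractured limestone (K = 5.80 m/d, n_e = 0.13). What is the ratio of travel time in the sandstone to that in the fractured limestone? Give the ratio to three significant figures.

88.3

Unit 1 (sandstone): v = 0.0909×0.0077/0.18 = 0.003889 m/d, t = 1210/0.003889 = 311200 d
Unit 2 (fractured limestone): v = 5.80×0.0077/0.13 = 0.3435 m/d, t = 1210/0.3435 = 3522 d
t(sandstone) / t(fractured limestone) = 311200/3522 = 88.3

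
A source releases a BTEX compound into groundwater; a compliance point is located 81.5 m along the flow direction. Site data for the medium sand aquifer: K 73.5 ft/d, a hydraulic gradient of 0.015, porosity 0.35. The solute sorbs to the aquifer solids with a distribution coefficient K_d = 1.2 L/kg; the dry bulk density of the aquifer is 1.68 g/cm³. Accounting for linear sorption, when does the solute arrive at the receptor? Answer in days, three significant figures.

574 days

K = 73.5 ft/d × 0.3048 = 22.40 m/d
q = Ki = 22.40 × 0.015 = 0.3360 m/d
Average linear velocity = 0.3360 / 0.35 = 0.9601 m/d
Retardation R = 1 + ρ_b·K_d/n = 1 + 1.68×1.2/0.35 = 6.760
Contaminant velocity v_c = v/R = 0.9601/6.760 = 0.1420 m/d
t = L/v_c = 81.5/0.1420 = 573.8 d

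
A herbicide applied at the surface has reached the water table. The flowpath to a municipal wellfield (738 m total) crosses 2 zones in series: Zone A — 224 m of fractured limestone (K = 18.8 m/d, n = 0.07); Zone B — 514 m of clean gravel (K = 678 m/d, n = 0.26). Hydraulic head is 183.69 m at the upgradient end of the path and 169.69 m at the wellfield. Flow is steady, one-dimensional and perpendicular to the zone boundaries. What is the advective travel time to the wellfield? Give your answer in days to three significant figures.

135 days

Total head drop ΔH = 183.69 − 169.69 = 14.00 m
Steady 1-D flow in series ⇒ the Darcy flux q is identical in every zone and the zone head losses add (resistances L/K in series).
Σ(L/K) = 224/18.8 + 514/678 = 11.91 + 0.7581 = 12.67 d
q = ΔH / Σ(L/K) = 14.00 / 12.67 = 1.105 m/d (same in every zone)
Zone A: v = q/n = 1.105/0.07 = 15.78 m/d → t_A = 224/15.78 = 14.19 d
Zone B: v = q/n = 1.105/0.26 = 4.249 m/d → t_B = 514/4.249 = 121.0 d
Total t = 14.19 + 121.0 = 135.2 d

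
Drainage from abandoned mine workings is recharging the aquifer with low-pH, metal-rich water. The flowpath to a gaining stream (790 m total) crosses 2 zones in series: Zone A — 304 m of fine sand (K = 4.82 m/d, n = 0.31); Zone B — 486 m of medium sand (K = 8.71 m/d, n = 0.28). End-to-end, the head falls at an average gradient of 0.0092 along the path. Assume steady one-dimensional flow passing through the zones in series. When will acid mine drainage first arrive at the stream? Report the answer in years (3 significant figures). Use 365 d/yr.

Steady 1-D flow in series ⇒ the Darcy flux q is identical in every zone and the zone head losses add (resistances L/K in series).
Σ(L/K) = 304/4.82 + 486/8.71 = 63.07 + 55.80 = 118.9 d
K_eq = L_total / Σ(L/K) = 790 / 118.9 = 6.646 m/d
q = K_eq · i = 6.646 × 0.0092 = 0.06114 m/d (same in every zone)
Zone A: v = q/n = 0.06114/0.31 = 0.1972 m/d → t_A = 304/0.1972 = 1541 d
Zone B: v = q/n = 0.06114/0.28 = 0.2184 m/d → t_B = 486/0.2184 = 2226 d
Total t = 1541 + 2226 = 3767 d
   = 3767 / 365 = 10.3 yr

10.3 years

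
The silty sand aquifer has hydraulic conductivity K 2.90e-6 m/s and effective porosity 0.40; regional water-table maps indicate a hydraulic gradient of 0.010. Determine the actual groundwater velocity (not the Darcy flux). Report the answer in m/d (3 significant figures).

0.00626 m/d

K = 2.90e-6 m/s × 86400 s/d = 0.2506 m/d
q = Ki = 0.2506 × 0.010 = 0.002506 m/d
v = Ki/n = 0.2506·0.010/0.40 = 0.006264 m/d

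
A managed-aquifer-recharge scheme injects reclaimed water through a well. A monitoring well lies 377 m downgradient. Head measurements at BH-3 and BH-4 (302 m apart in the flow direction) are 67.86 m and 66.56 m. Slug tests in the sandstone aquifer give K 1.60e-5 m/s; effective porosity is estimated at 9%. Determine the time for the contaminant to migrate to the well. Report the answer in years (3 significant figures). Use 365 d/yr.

Hydraulic gradient i = (67.86 − 66.56) / 302 = 1.30 / 302 = 0.004305
K = 1.60e-5 m/s × 86400 s/d = 1.382 m/d
q = Ki = 1.382 × 0.004305 = 0.005951 m/d
v = Ki/n = 1.382·0.004305/0.09 = 0.06612 m/d
t = L / v = 377 / 0.06612 = 5702 d
   = 5702 / 365 = 15.6 yr

15.6 years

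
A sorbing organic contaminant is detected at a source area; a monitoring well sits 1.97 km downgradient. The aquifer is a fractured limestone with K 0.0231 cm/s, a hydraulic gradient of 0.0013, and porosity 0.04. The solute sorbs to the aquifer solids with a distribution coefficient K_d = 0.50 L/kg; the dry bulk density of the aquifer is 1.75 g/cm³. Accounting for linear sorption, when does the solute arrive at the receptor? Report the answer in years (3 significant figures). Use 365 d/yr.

190 years

K = 0.0231 cm/s × 864 = 19.96 m/d
Specific discharge q = 19.96 × 0.0013 = 0.02595 m/d
v_s = q/n_e = 0.02595/0.04 = 0.6486 m/d
Retardation R = 1 + ρ_b·K_d/n = 1 + 1.75×0.50/0.04 = 22.88
Contaminant velocity v_c = v/R = 0.6486/22.88 = 0.02836 m/d
L = 1.97 km = 1970 m
t = L/v_c = 1970/0.02836 = 69470 d
   = 69470/365 = 190 yr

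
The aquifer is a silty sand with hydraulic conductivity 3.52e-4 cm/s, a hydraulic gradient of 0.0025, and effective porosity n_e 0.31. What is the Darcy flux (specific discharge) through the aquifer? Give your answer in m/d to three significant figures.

7.60e-4 m/d

K = 3.52e-4 cm/s × 864 = 0.3041 m/d
Darcy flux q = K·i = 0.3041 × 0.0025 = 7.603e-4 m/d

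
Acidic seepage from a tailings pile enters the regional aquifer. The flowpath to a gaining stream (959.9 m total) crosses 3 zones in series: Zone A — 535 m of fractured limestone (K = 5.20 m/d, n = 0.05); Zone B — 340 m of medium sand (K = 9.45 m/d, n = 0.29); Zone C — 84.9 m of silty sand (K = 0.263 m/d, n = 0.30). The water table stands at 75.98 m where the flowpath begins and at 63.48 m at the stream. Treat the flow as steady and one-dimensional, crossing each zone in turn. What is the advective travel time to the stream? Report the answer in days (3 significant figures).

5570 days

Total head drop ΔH = 75.98 − 63.48 = 12.50 m
Steady 1-D flow in series ⇒ the Darcy flux q is identical in every zone and the zone head losses add (resistances L/K in series).
Σ(L/K) = 535/5.20 + 340/9.45 + 84.9/0.263 = 102.9 + 35.98 + 322.8 = 461.7 d
q = ΔH / Σ(L/K) = 12.50 / 461.7 = 0.02708 m/d (same in every zone)
Zone A: v = q/n = 0.02708/0.05 = 0.5415 m/d → t_A = 535/0.5415 = 988.0 d
Zone B: v = q/n = 0.02708/0.29 = 0.09336 m/d → t_B = 340/0.09336 = 3642 d
Zone C: v = q/n = 0.02708/0.30 = 0.09025 m/d → t_C = 84.9/0.09025 = 940.7 d
Total t = 988.0 + 3642 + 940.7 = 5570 d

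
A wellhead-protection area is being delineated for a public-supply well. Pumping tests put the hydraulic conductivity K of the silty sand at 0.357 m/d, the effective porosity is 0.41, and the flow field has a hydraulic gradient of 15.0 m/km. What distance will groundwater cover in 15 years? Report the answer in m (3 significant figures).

71.5 m

Darcy flux q = K·i = 0.357 × 0.015 = 0.005355 m/d
v_s = q/n_e = 0.005355/0.41 = 0.01306 m/d
T = 15 yr × 365 = 5475 d
L = v × T = 0.01306 × 5475 = 71.51 m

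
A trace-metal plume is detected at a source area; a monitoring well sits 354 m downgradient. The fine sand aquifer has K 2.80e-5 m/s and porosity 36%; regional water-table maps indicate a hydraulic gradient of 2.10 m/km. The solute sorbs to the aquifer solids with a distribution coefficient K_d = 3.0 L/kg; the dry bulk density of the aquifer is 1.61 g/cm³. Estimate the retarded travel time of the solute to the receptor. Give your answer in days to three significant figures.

362000 days

K = 2.80e-5 m/s × 86400 s/d = 2.419 m/d
Specific discharge q = 2.419 × 0.0021 = 0.005080 m/d
Seepage velocity v = q / n = 0.005080 / 0.36 = 0.01411 m/d
Retardation R = 1 + ρ_b·K_d/n = 1 + 1.61×3.0/0.36 = 14.42
Contaminant velocity v_c = v/R = 0.01411/14.42 = 9.789e-4 m/d
t = L/v_c = 354/9.789e-4 = 361600 d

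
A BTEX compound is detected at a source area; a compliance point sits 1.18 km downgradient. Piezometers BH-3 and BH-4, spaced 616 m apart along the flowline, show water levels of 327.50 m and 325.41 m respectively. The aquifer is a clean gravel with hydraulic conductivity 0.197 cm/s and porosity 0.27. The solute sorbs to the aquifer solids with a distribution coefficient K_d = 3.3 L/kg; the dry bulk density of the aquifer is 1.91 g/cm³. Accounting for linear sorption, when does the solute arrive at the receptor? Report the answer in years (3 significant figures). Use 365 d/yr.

36.8 years

Hydraulic gradient i = (327.50 − 325.41) / 616 = 2.09 / 616 = 0.003393
K = 0.197 cm/s × 864 = 170.2 m/d
Specific discharge q = 170.2 × 0.003393 = 0.5775 m/d
Average linear velocity = 0.5775 / 0.27 = 2.139 m/d
Retardation R = 1 + ρ_b·K_d/n = 1 + 1.91×3.3/0.27 = 24.34
Contaminant velocity v_c = v/R = 2.139/24.34 = 0.08786 m/d
L = 1.18 km = 1180 m
t = L/v_c = 1180/0.08786 = 13430 d
   = 13430/365 = 36.8 yr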